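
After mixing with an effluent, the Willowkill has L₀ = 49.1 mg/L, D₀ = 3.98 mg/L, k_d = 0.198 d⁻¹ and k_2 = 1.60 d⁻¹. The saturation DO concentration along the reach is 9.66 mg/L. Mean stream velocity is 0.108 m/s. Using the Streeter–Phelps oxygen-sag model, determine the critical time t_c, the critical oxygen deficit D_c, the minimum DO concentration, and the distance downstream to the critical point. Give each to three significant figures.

t_c ≈ 0.882 d; D_c ≈ 5.10 mg/L; min DO ≈ 4.56 mg/L; x_c ≈ 8.23 km

At the critical point dD/dt = 0, so k_d L₀ e^(−k_d t) = k_2 D. Substituting D(t) from the Streeter–Phelps equation and solving for t gives
t_c = ln[(k_2/k_d)(1 − D₀(k_2−k_d)/(k_d L₀))] / (k_2−k_d).
Here k_2−k_d = 1.402 d⁻¹ and 1 − D₀(k_2−k_d)/(k_d L₀) = 1 − 3.98×1.402/(0.198×49.1) = 0.4260, so
t_c = ln(8.081 × 0.4260) / 1.402 = 1.236 / 1.402 = 0.8818 d.
L(t_c) = L₀ e^(−k_d t_c) = 49.1 × 0.8398 = 41.23 mg/L, and at the critical point k_2 D_c = k_d L, so D_c = (0.198/1.60) × 41.23 = 5.103 mg/L.
Minimum DO = C_s − D_c = 9.66 − 5.103 = 4.557 mg/L.
x_c = v t_c = 0.108 m/s × 0.8818 d × 86400 s/d = 8228 m ≈ 8.23 km.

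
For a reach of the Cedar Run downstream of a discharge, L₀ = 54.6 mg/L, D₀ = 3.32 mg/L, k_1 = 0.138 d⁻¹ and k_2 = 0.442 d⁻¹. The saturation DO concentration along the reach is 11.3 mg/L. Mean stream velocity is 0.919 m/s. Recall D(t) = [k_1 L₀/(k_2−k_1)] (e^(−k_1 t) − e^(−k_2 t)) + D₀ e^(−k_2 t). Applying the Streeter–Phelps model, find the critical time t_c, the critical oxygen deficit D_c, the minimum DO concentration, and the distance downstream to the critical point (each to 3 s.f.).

t_c ≈ 3.36 d; D_c ≈ 10.7 mg/L; min DO ≈ 0.572 mg/L; x_c ≈ 266 km

At the critical point dD/dt = 0, so k_1 L₀ e^(−k_1 t) = k_2 D. Substituting D(t) from the Streeter–Phelps equation and solving for t gives
t_c = ln[(k_2/k_1)(1 − D₀(k_2−k_1)/(k_1 L₀))] / (k_2−k_1).
Here k_2−k_1 = 0.3040 d⁻¹ and 1 − D₀(k_2−k_1)/(k_1 L₀) = 1 − 3.32×0.3040/(0.138×54.6) = 0.8661, so
t_c = ln(3.203 × 0.8661) / 0.3040 = 1.020 / 0.3040 = 3.356 d.
D_c = (k_1/k_2) L₀ e^(−k_1 t_c) = (0.138/0.442) × 54.6 × e^(−0.138×3.356) = 0.3122 × 54.6 × 0.6293 = 10.73 mg/L.
Minimum DO = C_s − D_c = 11.3 − 10.73 = 0.5722 mg/L.
x_c = v t_c = 0.919 m/s × 3.356 d × 86400 s/d = 266500 m ≈ 266 km.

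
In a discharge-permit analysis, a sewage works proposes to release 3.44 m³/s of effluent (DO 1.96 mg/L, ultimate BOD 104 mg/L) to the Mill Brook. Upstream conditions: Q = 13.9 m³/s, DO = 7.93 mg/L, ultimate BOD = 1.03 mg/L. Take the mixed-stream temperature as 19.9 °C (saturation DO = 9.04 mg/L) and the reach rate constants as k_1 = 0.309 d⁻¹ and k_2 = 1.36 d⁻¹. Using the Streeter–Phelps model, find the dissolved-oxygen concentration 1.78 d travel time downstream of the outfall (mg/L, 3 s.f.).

DO ≈ 5.76 mg/L

Mixed DO = (13.9×7.93 + 3.44×1.96)/(13.9+3.44) = 117.0/17.34 = 6.746 mg/L.
Mixed L₀ = (13.9×1.03 + 3.44×104)/(17.34) = 372.1/17.34 = 21.46 mg/L.
Initial deficit D₀ = C_s − DO₀ = 9.04 − 6.746 = 2.294 mg/L.
D(1.78) = [0.309×21.46/(1.36−0.309)](e^(−0.309×1.78) − e^(−1.36×1.78)) + 2.294 e^(−1.36×1.78)
= 6.309 × (0.5769 − 0.08885) + 2.294 × 0.08885 = 3.283 mg/L.
DO = 9.04 − 3.283 = 5.757 mg/L.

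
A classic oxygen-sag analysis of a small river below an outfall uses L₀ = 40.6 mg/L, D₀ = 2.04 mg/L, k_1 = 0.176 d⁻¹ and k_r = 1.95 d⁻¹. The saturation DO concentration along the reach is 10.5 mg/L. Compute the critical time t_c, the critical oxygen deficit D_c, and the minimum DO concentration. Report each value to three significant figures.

t_c ≈ 0.958 d; D_c ≈ 3.10 mg/L; min DO ≈ 7.40 mg/L

t_c = [1/(k_r−k_1)] ln[(k_r/k_1)(1 − D₀(k_r−k_1)/(k_1 L₀))]
= [1/(1.95−0.176)] ln[(1.95/0.176)(1 − 2.04×1.774/(0.176×40.6))]
= (1/1.774) ln[11.08 × 0.4935] = 0.5637 × ln(5.468) = 0.5637 × 1.699 = 0.9577 d.
L(t_c) = L₀ e^(−k_1 t_c) = 40.6 × 0.8449 = 34.30 mg/L, and at the critical point k_r D_c = k_1 L, so D_c = (0.176/1.95) × 34.30 = 3.096 mg/L.
Minimum DO = C_s − D_c = 10.5 − 3.096 = 7.404 mg/L.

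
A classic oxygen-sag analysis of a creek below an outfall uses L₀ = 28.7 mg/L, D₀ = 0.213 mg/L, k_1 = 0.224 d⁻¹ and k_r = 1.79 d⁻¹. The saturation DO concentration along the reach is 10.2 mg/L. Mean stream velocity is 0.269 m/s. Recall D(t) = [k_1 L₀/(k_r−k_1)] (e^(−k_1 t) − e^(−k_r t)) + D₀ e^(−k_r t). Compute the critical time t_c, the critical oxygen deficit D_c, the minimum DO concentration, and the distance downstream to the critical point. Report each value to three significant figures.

With k_r/k_1 = 7.991 and 1 − D₀(k_r−k_1)/(k_1 L₀) = 0.9481,
t_c = ln(7.991 × 0.9481) / (1.79 − 0.224) = ln(7.576) / 1.566 = 2.025/1.566 = 1.293 d.
L(t_c) = L₀ e^(−k_1 t_c) = 28.7 × 0.7485 = 21.48 mg/L, and at the critical point k_r D_c = k_1 L, so D_c = (0.224/1.79) × 21.48 = 2.688 mg/L.
Minimum DO = C_s − D_c = 10.2 − 2.688 = 7.512 mg/L.
x_c = v t_c = 0.269 m/s × 1.293 d × 86400 s/d = 30050 m ≈ 30.1 km.

t_c ≈ 1.29 d; D_c ≈ 2.69 mg/L; min DO ≈ 7.51 mg/L; x_c ≈ 30.1 km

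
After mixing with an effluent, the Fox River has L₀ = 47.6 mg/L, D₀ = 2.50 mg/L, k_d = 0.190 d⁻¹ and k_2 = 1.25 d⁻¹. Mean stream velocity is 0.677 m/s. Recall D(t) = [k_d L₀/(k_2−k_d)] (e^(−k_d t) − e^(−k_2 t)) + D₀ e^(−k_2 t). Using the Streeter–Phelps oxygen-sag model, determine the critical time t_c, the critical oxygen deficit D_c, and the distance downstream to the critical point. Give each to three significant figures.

t_c ≈ 1.45 d; D_c ≈ 5.49 mg/L; x_c ≈ 84.8 km

t_c = [1/(k_2−k_d)] ln[(k_2/k_d)(1 − D₀(k_2−k_d)/(k_d L₀))]
= [1/(1.25−0.190)] ln[(1.25/0.190)(1 − 2.50×1.060/(0.190×47.6))]
= (1/1.060) ln[6.579 × 0.7070] = 0.9434 × ln(4.651) = 0.9434 × 1.537 = 1.450 d.
L(t_c) = L₀ e^(−k_d t_c) = 47.6 × 0.7592 = 36.14 mg/L, and at the critical point k_2 D_c = k_d L, so D_c = (0.190/1.25) × 36.14 = 5.493 mg/L.
x_c = v t_c = 0.677 m/s × 1.450 d × 86400 s/d = 84820 m ≈ 84.8 km.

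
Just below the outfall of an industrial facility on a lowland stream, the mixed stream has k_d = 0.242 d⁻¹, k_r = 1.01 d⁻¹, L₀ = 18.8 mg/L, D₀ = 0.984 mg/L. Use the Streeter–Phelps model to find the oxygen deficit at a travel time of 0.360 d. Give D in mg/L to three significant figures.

k_d L₀/(k_r−k_d) = 0.242×18.8/(1.01−0.242) = 4.550/0.7680 = 5.924 mg/L.
e^(−k_d t) = e^(−0.242×0.3600) = 0.9166; e^(−k_r t) = e^(−1.01×0.3600) = 0.6952.
D = 5.924 × (0.9166 − 0.6952) + 0.984 × 0.6952 = 1.312 + 0.6840 = 1.996 mg/L.

D ≈ 2.00 mg/L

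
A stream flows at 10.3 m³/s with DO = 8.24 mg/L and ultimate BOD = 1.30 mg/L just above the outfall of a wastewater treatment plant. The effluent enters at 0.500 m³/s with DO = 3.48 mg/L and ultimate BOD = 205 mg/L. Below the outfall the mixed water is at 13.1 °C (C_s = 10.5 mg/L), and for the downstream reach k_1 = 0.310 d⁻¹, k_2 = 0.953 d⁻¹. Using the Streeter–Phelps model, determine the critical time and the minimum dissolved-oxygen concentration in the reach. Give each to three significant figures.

Mixed DO = (10.3×8.24 + 0.500×3.48)/(10.3+0.500) = 86.61/10.80 = 8.020 mg/L.
Mixed L₀ = (10.3×1.30 + 0.500×205)/(10.80) = 115.9/10.80 = 10.73 mg/L.
Initial deficit D₀ = C_s − DO₀ = 10.5 − 8.020 = 2.480 mg/L.
t_c = (1/0.6430) ln[(0.953/0.310)(1 − 2.480×0.6430/(0.310×10.73))] = 1.555 × ln(1.600) = 0.7312 d.
D_c = (0.310/0.953) × 10.73 × e^(−0.310×0.7312) = 0.3253 × 10.73 × 0.7972 = 2.783 mg/L.
Minimum DO = 10.5 − 2.783 = 7.717 mg/L.

t_c ≈ 0.731 d; minimum DO ≈ 7.72 mg/L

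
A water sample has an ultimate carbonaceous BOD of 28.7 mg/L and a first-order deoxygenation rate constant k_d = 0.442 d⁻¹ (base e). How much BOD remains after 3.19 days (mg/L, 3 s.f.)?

L ≈ 7.01 mg/L

L_t = L₀ e^(−k_d t) = 28.7 × e^(−0.442×3.19) = 28.7 × 0.2441 = 7.007 mg/L.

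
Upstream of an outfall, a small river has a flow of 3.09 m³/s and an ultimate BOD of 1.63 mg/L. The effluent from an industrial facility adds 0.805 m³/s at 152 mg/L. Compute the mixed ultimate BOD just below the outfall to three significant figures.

Flow-weighted mixing: C = (Q_r C_r + Q_w C_w)/(Q_r + Q_w)
= (3.09×1.63 + 0.805×152)/(3.09 + 0.805) = 127.4/3.895 = 32.71 mg/L.

32.7 mg/L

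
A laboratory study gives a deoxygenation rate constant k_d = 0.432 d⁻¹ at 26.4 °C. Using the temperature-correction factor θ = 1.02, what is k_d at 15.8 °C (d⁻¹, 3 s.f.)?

k_d ≈ 0.350 d⁻¹

k_d(T₂) = k_d(T₁) · θ^(T₂−T₁) = 0.432 × 1.02^(15.8−26.4)
= 0.432 × 1.02^-10.6 = 0.432 × 0.8107 = 0.3502 d⁻¹.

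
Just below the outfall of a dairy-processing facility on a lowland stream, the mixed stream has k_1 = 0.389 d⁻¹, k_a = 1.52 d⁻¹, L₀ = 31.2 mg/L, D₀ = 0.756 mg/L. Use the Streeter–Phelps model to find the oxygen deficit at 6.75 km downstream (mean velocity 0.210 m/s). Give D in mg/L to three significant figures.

D ≈ 3.62 mg/L

Travel time t = x/v = 6.75 km / (0.210 m/s) = 6750 m / 0.210 m/s = 32140 s = 0.3720 d.
k_1 L₀/(k_a−k_1) = 0.389×31.2/(1.52−0.389) = 12.14/1.131 = 10.73 mg/L.
e^(−k_1 t) = e^(−0.389×0.3720) = 0.8653; e^(−k_a t) = e^(−1.52×0.3720) = 0.5681.
D = 10.73 × (0.8653 − 0.5681) + 0.756 × 0.5681 = 3.189 + 0.4295 = 3.618 mg/L.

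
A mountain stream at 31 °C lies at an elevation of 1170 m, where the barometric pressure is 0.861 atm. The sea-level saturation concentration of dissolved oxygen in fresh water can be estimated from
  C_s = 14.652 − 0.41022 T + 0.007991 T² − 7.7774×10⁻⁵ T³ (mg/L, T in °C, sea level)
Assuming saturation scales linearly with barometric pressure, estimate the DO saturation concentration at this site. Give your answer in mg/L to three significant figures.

C_s ≈ 6.28 mg/L

At sea level: C_s = 14.652 − 0.41022×31 + 0.007991×31² − 7.7774×10⁻⁵×31³ = 7.298 mg/L.
Pressure correction: C_s' = 7.298 × 0.861 = 6.283 mg/L.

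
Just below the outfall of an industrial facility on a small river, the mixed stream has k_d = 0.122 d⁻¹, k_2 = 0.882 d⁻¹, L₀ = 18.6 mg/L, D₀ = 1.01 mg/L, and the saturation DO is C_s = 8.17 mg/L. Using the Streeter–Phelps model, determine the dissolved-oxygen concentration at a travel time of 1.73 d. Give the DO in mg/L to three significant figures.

k_d L₀/(k_2−k_d) = 0.122×18.6/(0.882−0.122) = 2.269/0.7600 = 2.986 mg/L.
e^(−k_d t) = e^(−0.122×1.730) = 0.8097; e^(−k_2 t) = e^(−0.882×1.730) = 0.2174.
D = 2.986 × (0.8097 − 0.2174) + 1.01 × 0.2174 = 1.768 + 0.2196 = 1.988 mg/L.
DO = C_s − D = 8.17 − 1.988 = 6.182 mg/L.

DO ≈ 6.18 mg/L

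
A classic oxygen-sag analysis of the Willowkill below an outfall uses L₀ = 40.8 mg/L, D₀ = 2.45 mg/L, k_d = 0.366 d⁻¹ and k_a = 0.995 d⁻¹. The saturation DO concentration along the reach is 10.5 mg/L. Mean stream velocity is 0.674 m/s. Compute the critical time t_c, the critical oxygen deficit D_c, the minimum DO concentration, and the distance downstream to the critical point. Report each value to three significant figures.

With k_a/k_d = 2.719 and 1 − D₀(k_a−k_d)/(k_d L₀) = 0.8968,
t_c = ln(2.719 × 0.8968) / (0.995 − 0.366) = ln(2.438) / 0.6290 = 0.8912/0.6290 = 1.417 d.
L(t_c) = L₀ e^(−k_d t_c) = 40.8 × 0.5954 = 24.29 mg/L, and at the critical point k_a D_c = k_d L, so D_c = (0.366/0.995) × 24.29 = 8.935 mg/L.
Minimum DO = C_s − D_c = 10.5 − 8.935 = 1.565 mg/L.
x_c = v t_c = 0.674 m/s × 1.417 d × 86400 s/d = 82510 m ≈ 82.5 km.

t_c ≈ 1.42 d; D_c ≈ 8.94 mg/L; min DO ≈ 1.56 mg/L; x_c ≈ 82.5 km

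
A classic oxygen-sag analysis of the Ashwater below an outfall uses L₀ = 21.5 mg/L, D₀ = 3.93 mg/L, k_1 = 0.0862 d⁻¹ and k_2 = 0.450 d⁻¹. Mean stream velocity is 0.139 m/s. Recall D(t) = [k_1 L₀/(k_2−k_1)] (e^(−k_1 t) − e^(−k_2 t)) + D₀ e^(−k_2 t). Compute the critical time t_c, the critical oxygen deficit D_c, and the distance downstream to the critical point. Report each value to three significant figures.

t_c ≈ 0.485 d; D_c ≈ 3.95 mg/L; x_c ≈ 5.83 km

t_c = [1/(k_2−k_1)] ln[(k_2/k_1)(1 − D₀(k_2−k_1)/(k_1 L₀))]
= [1/(0.450−0.0862)] ln[(0.450/0.0862)(1 − 3.93×0.3638/(0.0862×21.5))]
= (1/0.3638) ln[5.220 × 0.2285] = 2.749 × ln(1.193) = 2.749 × 0.1766 = 0.4853 d.
D_c = (k_1/k_2) L₀ e^(−k_1 t_c) = (0.0862/0.450) × 21.5 × e^(−0.0862×0.4853) = 0.1916 × 21.5 × 0.9590 = 3.950 mg/L.
x_c = v t_c = 0.139 m/s × 0.4853 d × 86400 s/d = 5829 m ≈ 5.83 km.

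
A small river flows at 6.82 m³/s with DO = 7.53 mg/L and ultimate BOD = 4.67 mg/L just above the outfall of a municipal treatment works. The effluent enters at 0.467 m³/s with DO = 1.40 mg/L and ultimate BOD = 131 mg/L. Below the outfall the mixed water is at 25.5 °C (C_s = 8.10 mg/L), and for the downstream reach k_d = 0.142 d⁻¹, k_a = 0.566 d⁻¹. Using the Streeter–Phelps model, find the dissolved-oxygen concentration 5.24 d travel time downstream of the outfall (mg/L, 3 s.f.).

DO ≈ 6.24 mg/L

Mixed DO = (6.82×7.53 + 0.467×1.40)/(6.82+0.467) = 52.01/7.287 = 7.137 mg/L.
Mixed L₀ = (6.82×4.67 + 0.467×131)/(7.287) = 93.03/7.287 = 12.77 mg/L.
Initial deficit D₀ = C_s − DO₀ = 8.10 − 7.137 = 0.9629 mg/L.
D(5.24) = [0.142×12.77/(0.566−0.142)](e^(−0.142×5.24) − e^(−0.566×5.24)) + 0.9629 e^(−0.566×5.24)
= 4.275 × (0.4752 − 0.05152) + 0.9629 × 0.05152 = 1.861 mg/L.
DO = 8.10 − 1.861 = 6.239 mg/L.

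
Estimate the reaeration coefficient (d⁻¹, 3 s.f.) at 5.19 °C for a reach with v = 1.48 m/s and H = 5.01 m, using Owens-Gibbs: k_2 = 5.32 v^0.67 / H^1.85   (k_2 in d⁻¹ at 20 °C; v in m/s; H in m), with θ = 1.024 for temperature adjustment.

k_2(20) = 5.32 × 1.48^0.67 / 5.01^1.85 = 5.32 × 1.300 / 19.71 = 0.3510 d⁻¹.
k_2(5.19) = 0.3510 × 1.024^(5.19−20) = 0.3510 × 0.7038 = 0.2470 d⁻¹.

k_2 ≈ 0.247 d⁻¹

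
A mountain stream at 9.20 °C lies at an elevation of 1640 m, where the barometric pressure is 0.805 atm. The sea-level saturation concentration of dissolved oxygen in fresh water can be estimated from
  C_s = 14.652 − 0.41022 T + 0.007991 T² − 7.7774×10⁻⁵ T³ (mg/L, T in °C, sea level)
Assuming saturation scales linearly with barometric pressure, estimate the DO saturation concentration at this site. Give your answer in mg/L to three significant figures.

At sea level: C_s = 14.652 − 0.41022×9.20 + 0.007991×9.20² − 7.7774×10⁻⁵×9.20³ = 11.49 mg/L.
Pressure correction: C_s' = 11.49 × 0.805 = 9.252 mg/L.

C_s ≈ 9.25 mg/L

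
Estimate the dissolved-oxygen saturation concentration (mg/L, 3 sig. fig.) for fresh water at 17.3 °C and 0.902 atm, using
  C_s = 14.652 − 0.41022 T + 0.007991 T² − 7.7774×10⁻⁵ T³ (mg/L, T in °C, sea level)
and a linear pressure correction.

At sea level: C_s = 14.652 − 0.41022×17.3 + 0.007991×17.3² − 7.7774×10⁻⁵×17.3³ = 9.544 mg/L.
Pressure correction: C_s' = 9.544 × 0.902 = 8.609 mg/L.

C_s ≈ 8.61 mg/L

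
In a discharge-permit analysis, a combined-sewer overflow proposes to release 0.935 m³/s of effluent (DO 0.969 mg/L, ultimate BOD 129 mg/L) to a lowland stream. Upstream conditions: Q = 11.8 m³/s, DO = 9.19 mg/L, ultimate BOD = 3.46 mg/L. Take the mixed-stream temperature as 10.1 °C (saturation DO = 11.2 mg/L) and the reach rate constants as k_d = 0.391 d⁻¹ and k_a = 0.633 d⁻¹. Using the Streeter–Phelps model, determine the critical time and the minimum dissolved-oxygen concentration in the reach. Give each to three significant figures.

Mixed DO = (11.8×9.19 + 0.935×0.969)/(11.8+0.935) = 109.3/12.74 = 8.586 mg/L.
Mixed L₀ = (11.8×3.46 + 0.935×129)/(12.74) = 161.4/12.74 = 12.68 mg/L.
Initial deficit D₀ = C_s − DO₀ = 11.2 − 8.586 = 2.614 mg/L.
t_c = (1/0.2420) ln[(0.633/0.391)(1 − 2.614×0.2420/(0.391×12.68))] = 4.132 × ln(1.412) = 1.427 d.
D_c = (0.391/0.633) × 12.68 × e^(−0.391×1.427) = 0.6177 × 12.68 × 0.5725 = 4.483 mg/L.
Minimum DO = 11.2 − 4.483 = 6.717 mg/L.

t_c ≈ 1.43 d; minimum DO ≈ 6.72 mg/L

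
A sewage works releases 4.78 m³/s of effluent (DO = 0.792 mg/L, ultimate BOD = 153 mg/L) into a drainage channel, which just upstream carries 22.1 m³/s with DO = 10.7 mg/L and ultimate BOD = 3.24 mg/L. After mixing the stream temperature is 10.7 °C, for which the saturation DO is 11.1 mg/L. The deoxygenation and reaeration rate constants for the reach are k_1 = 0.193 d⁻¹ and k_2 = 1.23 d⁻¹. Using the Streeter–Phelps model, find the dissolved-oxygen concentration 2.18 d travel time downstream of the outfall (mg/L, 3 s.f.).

Mixed DO = (22.1×10.7 + 4.78×0.792)/(22.1+4.78) = 240.3/26.88 = 8.938 mg/L.
Mixed L₀ = (22.1×3.24 + 4.78×153)/(26.88) = 802.9/26.88 = 29.87 mg/L.
Initial deficit D₀ = C_s − DO₀ = 11.1 − 8.938 = 2.162 mg/L.
D(2.18) = [0.193×29.87/(1.23−0.193)](e^(−0.193×2.18) − e^(−1.23×2.18)) + 2.162 e^(−1.23×2.18)
= 5.559 × (0.6566 − 0.06847) + 2.162 × 0.06847 = 3.418 mg/L.
DO = 11.1 − 3.418 = 7.682 mg/L.

DO ≈ 7.68 mg/L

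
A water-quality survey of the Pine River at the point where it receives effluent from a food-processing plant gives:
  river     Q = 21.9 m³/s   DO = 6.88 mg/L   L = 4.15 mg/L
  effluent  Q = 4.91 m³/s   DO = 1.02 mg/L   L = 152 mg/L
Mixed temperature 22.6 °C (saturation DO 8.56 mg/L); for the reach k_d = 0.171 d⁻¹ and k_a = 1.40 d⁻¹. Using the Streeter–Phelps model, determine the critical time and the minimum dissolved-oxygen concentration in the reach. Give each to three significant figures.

Mixed DO = (21.9×6.88 + 4.91×1.02)/(21.9+4.91) = 155.7/26.81 = 5.807 mg/L.
Mixed L₀ = (21.9×4.15 + 4.91×152)/(26.81) = 837.2/26.81 = 31.23 mg/L.
Initial deficit D₀ = C_s − DO₀ = 8.56 − 5.807 = 2.753 mg/L.
t_c = (1/1.229) ln[(1.40/0.171)(1 − 2.753×1.229/(0.171×31.23))] = 0.8137 × ln(2.999) = 0.8937 d.
D_c = (0.171/1.40) × 31.23 × e^(−0.171×0.8937) = 0.1221 × 31.23 × 0.8583 = 3.274 mg/L.
Minimum DO = 8.56 − 3.274 = 5.286 mg/L.

t_c ≈ 0.894 d; minimum DO ≈ 5.29 mg/L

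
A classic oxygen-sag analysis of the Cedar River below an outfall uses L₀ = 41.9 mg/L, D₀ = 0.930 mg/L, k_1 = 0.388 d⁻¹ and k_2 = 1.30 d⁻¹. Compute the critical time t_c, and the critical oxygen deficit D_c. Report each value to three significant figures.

t_c = [1/(k_2−k_1)] ln[(k_2/k_1)(1 − D₀(k_2−k_1)/(k_1 L₀))]
= [1/(1.30−0.388)] ln[(1.30/0.388)(1 − 0.930×0.9120/(0.388×41.9))]
= (1/0.9120) ln[3.351 × 0.9478] = 1.096 × ln(3.176) = 1.096 × 1.156 = 1.267 d.
D_c = (k_1/k_2) L₀ e^(−k_1 t_c) = (0.388/1.30) × 41.9 × e^(−0.388×1.267) = 0.2985 × 41.9 × 0.6116 = 7.649 mg/L.

t_c ≈ 1.27 d; D_c ≈ 7.65 mg/L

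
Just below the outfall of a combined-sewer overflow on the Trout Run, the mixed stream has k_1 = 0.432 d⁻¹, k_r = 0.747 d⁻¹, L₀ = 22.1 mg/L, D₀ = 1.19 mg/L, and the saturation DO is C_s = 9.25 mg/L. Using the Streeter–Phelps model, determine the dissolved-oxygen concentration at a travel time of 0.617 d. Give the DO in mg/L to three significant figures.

DO ≈ 4.40 mg/L

k_1 L₀/(k_r−k_1) = 0.432×22.1/(0.747−0.432) = 9.547/0.3150 = 30.31 mg/L.
e^(−k_1 t) = e^(−0.432×0.6170) = 0.7660; e^(−k_r t) = e^(−0.747×0.6170) = 0.6307.
D = 30.31 × (0.7660 − 0.6307) + 1.19 × 0.6307 = 4.101 + 0.7506 = 4.851 mg/L.
DO = C_s − D = 9.25 − 4.851 = 4.399 mg/L.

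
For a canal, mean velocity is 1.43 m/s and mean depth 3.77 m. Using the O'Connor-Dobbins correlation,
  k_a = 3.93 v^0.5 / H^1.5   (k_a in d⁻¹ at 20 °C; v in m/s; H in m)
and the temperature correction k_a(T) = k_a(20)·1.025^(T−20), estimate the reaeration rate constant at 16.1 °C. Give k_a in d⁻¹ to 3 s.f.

k_a ≈ 0.583 d⁻¹

k_a(20) = 3.93 × 1.43^0.5 / 3.77^1.5 = 3.93 × 1.196 / 7.320 = 0.6420 d⁻¹.
k_a(16.1) = 0.6420 × 1.025^(16.1−20) = 0.6420 × 0.9082 = 0.5831 d⁻¹.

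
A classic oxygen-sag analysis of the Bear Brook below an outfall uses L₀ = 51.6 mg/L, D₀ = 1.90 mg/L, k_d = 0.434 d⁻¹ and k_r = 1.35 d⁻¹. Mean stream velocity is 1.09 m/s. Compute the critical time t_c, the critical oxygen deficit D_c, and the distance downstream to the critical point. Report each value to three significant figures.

t_c ≈ 1.15 d; D_c ≈ 10.1 mg/L; x_c ≈ 108 km

t_c = [1/(k_r−k_d)] ln[(k_r/k_d)(1 − D₀(k_r−k_d)/(k_d L₀))]
= [1/(1.35−0.434)] ln[(1.35/0.434)(1 − 1.90×0.9160/(0.434×51.6))]
= (1/0.9160) ln[3.111 × 0.9223] = 1.092 × ln(2.869) = 1.092 × 1.054 = 1.151 d.
L(t_c) = L₀ e^(−k_d t_c) = 51.6 × 0.6069 = 31.32 mg/L, and at the critical point k_r D_c = k_d L, so D_c = (0.434/1.35) × 31.32 = 10.07 mg/L.
x_c = v t_c = 1.09 m/s × 1.151 d × 86400 s/d = 108400 m ≈ 108 km.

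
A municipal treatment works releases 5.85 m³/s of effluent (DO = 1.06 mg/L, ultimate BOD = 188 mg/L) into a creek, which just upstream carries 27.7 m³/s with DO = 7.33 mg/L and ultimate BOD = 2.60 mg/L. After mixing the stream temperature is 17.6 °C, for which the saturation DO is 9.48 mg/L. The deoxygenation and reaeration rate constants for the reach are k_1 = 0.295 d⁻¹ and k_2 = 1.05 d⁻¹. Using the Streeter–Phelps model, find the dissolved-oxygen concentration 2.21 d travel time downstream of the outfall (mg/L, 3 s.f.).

Mixed DO = (27.7×7.33 + 5.85×1.06)/(27.7+5.85) = 209.2/33.55 = 6.237 mg/L.
Mixed L₀ = (27.7×2.60 + 5.85×188)/(33.55) = 1172/33.55 = 34.93 mg/L.
Initial deficit D₀ = C_s − DO₀ = 9.48 − 6.237 = 3.243 mg/L.
D(2.21) = [0.295×34.93/(1.05−0.295)](e^(−0.295×2.21) − e^(−1.05×2.21)) + 3.243 e^(−1.05×2.21)
= 13.65 × (0.5210 − 0.09822) + 3.243 × 0.09822 = 6.089 mg/L.
DO = 9.48 − 6.089 = 3.391 mg/L.

DO ≈ 3.39 mg/L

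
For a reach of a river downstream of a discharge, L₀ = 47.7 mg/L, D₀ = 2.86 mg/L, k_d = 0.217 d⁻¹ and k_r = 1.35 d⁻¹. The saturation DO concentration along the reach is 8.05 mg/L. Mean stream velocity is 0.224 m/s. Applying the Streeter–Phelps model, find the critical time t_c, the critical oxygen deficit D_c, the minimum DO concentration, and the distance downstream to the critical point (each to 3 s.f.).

t_c = [1/(k_r−k_d)] ln[(k_r/k_d)(1 − D₀(k_r−k_d)/(k_d L₀))]
= [1/(1.35−0.217)] ln[(1.35/0.217)(1 − 2.86×1.133/(0.217×47.7))]
= (1/1.133) ln[6.221 × 0.6869] = 0.8826 × ln(4.274) = 0.8826 × 1.452 = 1.282 d.
D_c = (k_d/k_r) L₀ e^(−k_d t_c) = (0.217/1.35) × 47.7 × e^(−0.217×1.282) = 0.1607 × 47.7 × 0.7572 = 5.805 mg/L.
Minimum DO = C_s − D_c = 8.05 − 5.805 = 2.245 mg/L.
x_c = v t_c = 0.224 m/s × 1.282 d × 86400 s/d = 24810 m ≈ 24.8 km.

t_c ≈ 1.28 d; D_c ≈ 5.81 mg/L; min DO ≈ 2.24 mg/L; x_c ≈ 24.8 km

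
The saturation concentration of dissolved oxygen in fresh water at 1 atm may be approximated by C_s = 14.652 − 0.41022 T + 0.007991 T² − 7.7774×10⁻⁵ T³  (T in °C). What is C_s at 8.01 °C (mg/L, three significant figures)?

C_s = 14.652 − 0.41022×8.01 + 0.007991×8.01² − 7.7774×10⁻⁵×8.01³ = 11.84 mg/L.

C_s ≈ 11.8 mg/L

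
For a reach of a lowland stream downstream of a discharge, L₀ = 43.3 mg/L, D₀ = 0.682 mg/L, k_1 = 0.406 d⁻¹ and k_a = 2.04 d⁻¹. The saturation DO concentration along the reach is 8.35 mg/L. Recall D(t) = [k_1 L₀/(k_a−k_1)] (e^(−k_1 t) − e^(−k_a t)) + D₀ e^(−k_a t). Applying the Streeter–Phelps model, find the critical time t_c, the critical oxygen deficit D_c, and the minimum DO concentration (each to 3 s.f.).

t_c = [1/(k_a−k_1)] ln[(k_a/k_1)(1 − D₀(k_a−k_1)/(k_1 L₀))]
= [1/(2.04−0.406)] ln[(2.04/0.406)(1 − 0.682×1.634/(0.406×43.3))]
= (1/1.634) ln[5.025 × 0.9366] = 0.6120 × ln(4.706) = 0.6120 × 1.549 = 0.9479 d.
D_c = (k_1/k_a) L₀ e^(−k_1 t_c) = (0.406/2.04) × 43.3 × e^(−0.406×0.9479) = 0.1990 × 43.3 × 0.6806 = 5.865 mg/L.
Minimum DO = C_s − D_c = 8.35 − 5.865 = 2.485 mg/L.

t_c ≈ 0.948 d; D_c ≈ 5.86 mg/L; min DO ≈ 2.49 mg/L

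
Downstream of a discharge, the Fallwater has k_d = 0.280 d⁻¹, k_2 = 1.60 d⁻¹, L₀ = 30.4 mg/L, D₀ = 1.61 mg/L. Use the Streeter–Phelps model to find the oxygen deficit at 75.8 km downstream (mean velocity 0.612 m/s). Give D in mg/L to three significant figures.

Travel time t = x/v = 75.8 km / (0.612 m/s) = 75800 m / 0.612 m/s = 123900 s = 1.434 d.
k_d L₀/(k_2−k_d) = 0.280×30.4/(1.60−0.280) = 8.512/1.320 = 6.448 mg/L.
e^(−k_d t) = e^(−0.280×1.434) = 0.6694; e^(−k_2 t) = e^(−1.60×1.434) = 0.1009.
D = 6.448 × (0.6694 − 0.1009) + 1.61 × 0.1009 = 3.666 + 0.1624 = 3.828 mg/L.

D ≈ 3.83 mg/L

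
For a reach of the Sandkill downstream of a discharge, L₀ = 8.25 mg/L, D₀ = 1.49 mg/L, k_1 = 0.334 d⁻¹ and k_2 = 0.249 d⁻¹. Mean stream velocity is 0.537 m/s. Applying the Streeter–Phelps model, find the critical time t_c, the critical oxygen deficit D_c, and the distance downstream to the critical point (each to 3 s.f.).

t_c ≈ 2.93 d; D_c ≈ 4.16 mg/L; x_c ≈ 136 km

With k_2/k_1 = 0.7455 and 1 − D₀(k_2−k_1)/(k_1 L₀) = 1.046,
t_c = ln(0.7455 × 1.046) / (0.249 − 0.334) = ln(0.7798) / -0.08500 = -0.2488/-0.08500 = 2.926 d.
L(t_c) = L₀ e^(−k_1 t_c) = 8.25 × 0.3763 = 3.104 mg/L, and at the critical point k_2 D_c = k_1 L, so D_c = (0.334/0.249) × 3.104 = 4.164 mg/L.
x_c = v t_c = 0.537 m/s × 2.926 d × 86400 s/d = 135800 m ≈ 136 km.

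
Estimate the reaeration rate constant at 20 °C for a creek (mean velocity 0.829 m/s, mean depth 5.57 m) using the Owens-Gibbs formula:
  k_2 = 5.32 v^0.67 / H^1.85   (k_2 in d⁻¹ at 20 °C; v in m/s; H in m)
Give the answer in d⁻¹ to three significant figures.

k_2 ≈ 0.196 d⁻¹

k_2 = 5.32 × 0.829^0.67 / 5.57^1.85 = 5.32 × 0.8819 / 23.98 = 0.1957 d⁻¹.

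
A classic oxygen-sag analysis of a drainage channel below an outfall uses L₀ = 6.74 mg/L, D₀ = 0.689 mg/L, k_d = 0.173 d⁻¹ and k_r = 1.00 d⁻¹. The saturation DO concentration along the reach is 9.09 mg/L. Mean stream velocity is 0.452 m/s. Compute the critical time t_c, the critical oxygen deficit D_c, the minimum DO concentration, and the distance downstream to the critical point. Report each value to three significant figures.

t_c ≈ 1.31 d; D_c ≈ 0.930 mg/L; min DO ≈ 8.16 mg/L; x_c ≈ 51.2 km

At the critical point dD/dt = 0, so k_d L₀ e^(−k_d t) = k_r D. Substituting D(t) from the Streeter–Phelps equation and solving for t gives
t_c = ln[(k_r/k_d)(1 − D₀(k_r−k_d)/(k_d L₀))] / (k_r−k_d).
Here k_r−k_d = 0.8270 d⁻¹ and 1 − D₀(k_r−k_d)/(k_d L₀) = 1 − 0.689×0.8270/(0.173×6.74) = 0.5113, so
t_c = ln(5.780 × 0.5113) / 0.8270 = 1.084 / 0.8270 = 1.310 d.
D_c = (k_d/k_r) L₀ e^(−k_d t_c) = (0.173/1.00) × 6.74 × e^(−0.173×1.310) = 0.1730 × 6.74 × 0.7972 = 0.9295 mg/L.
Minimum DO = C_s − D_c = 9.09 − 0.9295 = 8.160 mg/L.
x_c = v t_c = 0.452 m/s × 1.310 d × 86400 s/d = 51180 m ≈ 51.2 km.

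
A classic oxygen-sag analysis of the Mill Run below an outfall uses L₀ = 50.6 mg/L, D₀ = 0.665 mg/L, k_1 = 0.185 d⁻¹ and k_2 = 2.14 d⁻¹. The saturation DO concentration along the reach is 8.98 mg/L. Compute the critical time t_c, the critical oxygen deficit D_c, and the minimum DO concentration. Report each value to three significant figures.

With k_2/k_1 = 11.57 and 1 − D₀(k_2−k_1)/(k_1 L₀) = 0.8611,
t_c = ln(11.57 × 0.8611) / (2.14 − 0.185) = ln(9.961) / 1.955 = 2.299/1.955 = 1.176 d.
L(t_c) = L₀ e^(−k_1 t_c) = 50.6 × 0.8045 = 40.71 mg/L, and at the critical point k_2 D_c = k_1 L, so D_c = (0.185/2.14) × 40.71 = 3.519 mg/L.
Minimum DO = C_s − D_c = 8.98 − 3.519 = 5.461 mg/L.

t_c ≈ 1.18 d; D_c ≈ 3.52 mg/L; min DO ≈ 5.46 mg/L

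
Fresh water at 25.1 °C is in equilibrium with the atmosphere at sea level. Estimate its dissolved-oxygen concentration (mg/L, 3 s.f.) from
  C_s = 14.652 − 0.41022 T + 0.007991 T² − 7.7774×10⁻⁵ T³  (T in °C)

C_s ≈ 8.16 mg/L

C_s = 14.652 − 0.41022×25.1 + 0.007991×25.1² − 7.7774×10⁻⁵×25.1³ = 8.160 mg/L.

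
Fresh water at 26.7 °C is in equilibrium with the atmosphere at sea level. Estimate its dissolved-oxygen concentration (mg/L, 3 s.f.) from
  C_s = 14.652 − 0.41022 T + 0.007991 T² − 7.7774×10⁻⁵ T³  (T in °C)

C_s ≈ 7.92 mg/L

C_s = 14.652 − 0.41022×26.7 + 0.007991×26.7² − 7.7774×10⁻⁵×26.7³ = 7.915 mg/L.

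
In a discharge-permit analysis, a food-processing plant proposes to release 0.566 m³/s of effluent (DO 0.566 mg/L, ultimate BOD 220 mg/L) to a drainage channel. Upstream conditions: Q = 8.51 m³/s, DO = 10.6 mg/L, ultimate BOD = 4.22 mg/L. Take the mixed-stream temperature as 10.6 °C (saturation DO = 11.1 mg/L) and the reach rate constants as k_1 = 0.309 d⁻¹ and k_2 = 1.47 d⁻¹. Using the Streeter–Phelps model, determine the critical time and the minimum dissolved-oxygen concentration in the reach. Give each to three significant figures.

Mixed DO = (8.51×10.6 + 0.566×0.566)/(8.51+0.566) = 90.53/9.076 = 9.974 mg/L.
Mixed L₀ = (8.51×4.22 + 0.566×220)/(9.076) = 160.4/9.076 = 17.68 mg/L.
Initial deficit D₀ = C_s − DO₀ = 11.1 − 9.974 = 1.126 mg/L.
t_c = (1/1.161) ln[(1.47/0.309)(1 − 1.126×1.161/(0.309×17.68))] = 0.8613 × ln(3.619) = 1.108 d.
D_c = (0.309/1.47) × 17.68 × e^(−0.309×1.108) = 0.2102 × 17.68 × 0.7101 = 2.639 mg/L.
Minimum DO = 11.1 − 2.639 = 8.461 mg/L.

t_c ≈ 1.11 d; minimum DO ≈ 8.46 mg/L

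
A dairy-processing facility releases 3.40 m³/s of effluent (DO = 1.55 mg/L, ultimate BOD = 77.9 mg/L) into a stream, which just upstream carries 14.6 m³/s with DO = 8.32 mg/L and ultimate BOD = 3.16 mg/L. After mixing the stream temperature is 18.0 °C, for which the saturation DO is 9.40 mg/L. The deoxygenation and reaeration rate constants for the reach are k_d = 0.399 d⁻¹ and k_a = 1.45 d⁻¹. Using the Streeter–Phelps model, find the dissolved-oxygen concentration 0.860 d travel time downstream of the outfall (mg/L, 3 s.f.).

DO ≈ 5.95 mg/L

Mixed DO = (14.6×8.32 + 3.40×1.55)/(14.6+3.40) = 126.7/18.00 = 7.041 mg/L.
Mixed L₀ = (14.6×3.16 + 3.40×77.9)/(18.00) = 311.0/18.00 = 17.28 mg/L.
Initial deficit D₀ = C_s − DO₀ = 9.40 − 7.041 = 2.359 mg/L.
D(0.860) = [0.399×17.28/(1.45−0.399)](e^(−0.399×0.860) − e^(−1.45×0.860)) + 2.359 e^(−1.45×0.860)
= 6.559 × (0.7095 − 0.2874) + 2.359 × 0.2874 = 3.447 mg/L.
DO = 9.40 − 3.447 = 5.953 mg/L.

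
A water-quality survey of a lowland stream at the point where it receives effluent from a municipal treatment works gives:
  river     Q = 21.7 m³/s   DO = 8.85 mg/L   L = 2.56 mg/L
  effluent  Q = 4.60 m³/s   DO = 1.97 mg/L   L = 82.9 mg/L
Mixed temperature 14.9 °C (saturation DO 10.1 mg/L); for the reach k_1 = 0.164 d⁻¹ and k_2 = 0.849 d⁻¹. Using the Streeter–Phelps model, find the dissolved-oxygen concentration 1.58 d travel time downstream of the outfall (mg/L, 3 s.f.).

DO ≈ 7.43 mg/L

Mixed DO = (21.7×8.85 + 4.60×1.97)/(21.7+4.60) = 201.1/26.30 = 7.647 mg/L.
Mixed L₀ = (21.7×2.56 + 4.60×82.9)/(26.30) = 436.9/26.30 = 16.61 mg/L.
Initial deficit D₀ = C_s − DO₀ = 10.1 − 7.647 = 2.453 mg/L.
D(1.58) = [0.164×16.61/(0.849−0.164)](e^(−0.164×1.58) − e^(−0.849×1.58)) + 2.453 e^(−0.849×1.58)
= 3.977 × (0.7717 − 0.2615) + 2.453 × 0.2615 = 2.671 mg/L.
DO = 10.1 − 2.671 = 7.429 mg/L.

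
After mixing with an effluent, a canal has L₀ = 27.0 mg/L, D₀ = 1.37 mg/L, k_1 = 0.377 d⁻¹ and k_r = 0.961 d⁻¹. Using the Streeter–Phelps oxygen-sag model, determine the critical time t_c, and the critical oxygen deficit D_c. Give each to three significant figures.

At the critical point dD/dt = 0, so k_1 L₀ e^(−k_1 t) = k_r D. Substituting D(t) from the Streeter–Phelps equation and solving for t gives
t_c = ln[(k_r/k_1)(1 − D₀(k_r−k_1)/(k_1 L₀))] / (k_r−k_1).
Here k_r−k_1 = 0.5840 d⁻¹ and 1 − D₀(k_r−k_1)/(k_1 L₀) = 1 − 1.37×0.5840/(0.377×27.0) = 0.9214, so
t_c = ln(2.549 × 0.9214) / 0.5840 = 0.8539 / 0.5840 = 1.462 d.
D_c = (k_1/k_r) L₀ e^(−k_1 t_c) = (0.377/0.961) × 27.0 × e^(−0.377×1.462) = 0.3923 × 27.0 × 0.5763 = 6.104 mg/L.

t_c ≈ 1.46 d; D_c ≈ 6.10 mg/L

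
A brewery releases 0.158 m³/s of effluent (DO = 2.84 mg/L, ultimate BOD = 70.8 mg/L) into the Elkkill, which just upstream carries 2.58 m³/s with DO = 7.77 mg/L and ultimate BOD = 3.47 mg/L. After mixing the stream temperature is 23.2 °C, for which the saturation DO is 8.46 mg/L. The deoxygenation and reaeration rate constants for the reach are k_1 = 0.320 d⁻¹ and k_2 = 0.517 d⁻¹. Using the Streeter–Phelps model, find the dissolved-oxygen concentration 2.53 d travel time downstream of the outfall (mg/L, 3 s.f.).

DO ≈ 6.11 mg/L

Mixed DO = (2.58×7.77 + 0.158×2.84)/(2.58+0.158) = 20.50/2.738 = 7.486 mg/L.
Mixed L₀ = (2.58×3.47 + 0.158×70.8)/(2.738) = 20.14/2.738 = 7.355 mg/L.
Initial deficit D₀ = C_s − DO₀ = 8.46 − 7.486 = 0.9745 mg/L.
D(2.53) = [0.320×7.355/(0.517−0.320)](e^(−0.320×2.53) − e^(−0.517×2.53)) + 0.9745 e^(−0.517×2.53)
= 11.95 × (0.4450 − 0.2704) + 0.9745 × 0.2704 = 2.350 mg/L.
DO = 8.46 − 2.350 = 6.110 mg/L.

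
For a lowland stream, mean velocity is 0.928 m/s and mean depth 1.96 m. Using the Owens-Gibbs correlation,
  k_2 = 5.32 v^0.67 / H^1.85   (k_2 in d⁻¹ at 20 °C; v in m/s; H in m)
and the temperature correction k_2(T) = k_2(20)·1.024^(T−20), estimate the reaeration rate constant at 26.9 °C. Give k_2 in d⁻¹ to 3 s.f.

k_2 ≈ 1.72 d⁻¹

k_2(20) = 5.32 × 0.928^0.67 / 1.96^1.85 = 5.32 × 0.9512 / 3.473 = 1.457 d⁻¹.
k_2(26.9) = 1.457 × 1.024^(26.9−20) = 1.457 × 1.178 = 1.716 d⁻¹.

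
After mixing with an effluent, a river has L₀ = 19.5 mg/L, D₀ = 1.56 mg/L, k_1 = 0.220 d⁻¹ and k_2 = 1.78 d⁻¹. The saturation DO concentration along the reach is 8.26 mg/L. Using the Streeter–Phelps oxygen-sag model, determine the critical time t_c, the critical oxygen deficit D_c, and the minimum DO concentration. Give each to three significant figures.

t_c ≈ 0.803 d; D_c ≈ 2.02 mg/L; min DO ≈ 6.24 mg/L

t_c = [1/(k_2−k_1)] ln[(k_2/k_1)(1 − D₀(k_2−k_1)/(k_1 L₀))]
= [1/(1.78−0.220)] ln[(1.78/0.220)(1 − 1.56×1.560/(0.220×19.5))]
= (1/1.560) ln[8.091 × 0.4327] = 0.6410 × ln(3.501) = 0.6410 × 1.253 = 0.8033 d.
D_c = (k_1/k_2) L₀ e^(−k_1 t_c) = (0.220/1.78) × 19.5 × e^(−0.220×0.8033) = 0.1236 × 19.5 × 0.8380 = 2.020 mg/L.
Minimum DO = C_s − D_c = 8.26 − 2.020 = 6.240 mg/L.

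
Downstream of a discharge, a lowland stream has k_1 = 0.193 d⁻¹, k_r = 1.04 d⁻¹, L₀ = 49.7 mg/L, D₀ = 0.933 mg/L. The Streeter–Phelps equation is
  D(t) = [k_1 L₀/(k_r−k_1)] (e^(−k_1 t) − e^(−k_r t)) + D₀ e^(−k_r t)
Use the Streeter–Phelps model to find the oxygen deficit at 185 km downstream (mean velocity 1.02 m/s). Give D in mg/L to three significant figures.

Travel time t = x/v = 185 km / (1.02 m/s) = 185000 m / 1.02 m/s = 181400 s = 2.099 d.
k_1 L₀/(k_r−k_1) = 0.193×49.7/(1.04−0.193) = 9.592/0.8470 = 11.32 mg/L.
e^(−k_1 t) = e^(−0.193×2.099) = 0.6669; e^(−k_r t) = e^(−1.04×2.099) = 0.1127.
D = 11.32 × (0.6669 − 0.1127) + 0.933 × 0.1127 = 6.276 + 0.1051 = 6.381 mg/L.

D ≈ 6.38 mg/L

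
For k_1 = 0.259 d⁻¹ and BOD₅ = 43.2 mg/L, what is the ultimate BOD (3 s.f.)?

L₀ ≈ 59.5 mg/L

BOD₅ = L₀(1 − e^(−5k_1)) ⇒ L₀ = BOD₅ / (1 − e^(−5×0.259))
= 43.2 / (1 − 0.2739) = 43.2 / 0.7261 = 59.50 mg/L.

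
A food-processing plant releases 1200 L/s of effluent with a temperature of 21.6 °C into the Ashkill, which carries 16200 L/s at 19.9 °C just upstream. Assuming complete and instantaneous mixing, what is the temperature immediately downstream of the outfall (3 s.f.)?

20.0 °C

Flow-weighted mixing: C = (Q_r C_r + Q_w C_w)/(Q_r + Q_w)
= (16200×19.9 + 1200×21.6)/(16200 + 1200) = 348300/17400 = 20.02 °C.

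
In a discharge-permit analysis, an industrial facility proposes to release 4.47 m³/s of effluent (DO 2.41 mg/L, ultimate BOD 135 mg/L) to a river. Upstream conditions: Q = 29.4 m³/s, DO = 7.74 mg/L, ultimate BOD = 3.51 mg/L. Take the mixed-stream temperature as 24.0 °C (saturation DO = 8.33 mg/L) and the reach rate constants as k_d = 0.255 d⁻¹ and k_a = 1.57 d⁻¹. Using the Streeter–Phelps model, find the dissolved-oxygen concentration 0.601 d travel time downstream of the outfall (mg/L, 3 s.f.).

Mixed DO = (29.4×7.74 + 4.47×2.41)/(29.4+4.47) = 238.3/33.87 = 7.037 mg/L.
Mixed L₀ = (29.4×3.51 + 4.47×135)/(33.87) = 706.6/33.87 = 20.86 mg/L.
Initial deficit D₀ = C_s − DO₀ = 8.33 − 7.037 = 1.293 mg/L.
D(0.601) = [0.255×20.86/(1.57−0.255)](e^(−0.255×0.601) − e^(−1.57×0.601)) + 1.293 e^(−1.57×0.601)
= 4.046 × (0.8579 − 0.3892) + 1.293 × 0.3892 = 2.400 mg/L.
DO = 8.33 − 2.400 = 5.930 mg/L.

DO ≈ 5.93 mg/L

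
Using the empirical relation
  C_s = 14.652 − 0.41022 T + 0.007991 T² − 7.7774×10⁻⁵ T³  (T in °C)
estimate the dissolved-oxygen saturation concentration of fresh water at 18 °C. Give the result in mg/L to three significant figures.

C_s ≈ 9.40 mg/L

C_s = 14.652 − 0.41022×18 + 0.007991×18² − 7.7774×10⁻⁵×18³ = 9.404 mg/L.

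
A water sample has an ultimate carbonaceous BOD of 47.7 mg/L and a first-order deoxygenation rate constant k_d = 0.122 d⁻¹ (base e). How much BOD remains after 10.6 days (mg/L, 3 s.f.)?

L_t = L₀ e^(−k_d t) = 47.7 × e^(−0.122×10.6) = 47.7 × 0.2744 = 13.09 mg/L.

L ≈ 13.1 mg/L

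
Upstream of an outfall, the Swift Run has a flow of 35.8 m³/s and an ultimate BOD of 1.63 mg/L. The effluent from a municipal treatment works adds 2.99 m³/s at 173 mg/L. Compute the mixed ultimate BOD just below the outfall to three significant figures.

Flow-weighted mixing: C = (Q_r C_r + Q_w C_w)/(Q_r + Q_w)
= (35.8×1.63 + 2.99×173)/(35.8 + 2.99) = 575.6/38.79 = 14.84 mg/L.

14.8 mg/L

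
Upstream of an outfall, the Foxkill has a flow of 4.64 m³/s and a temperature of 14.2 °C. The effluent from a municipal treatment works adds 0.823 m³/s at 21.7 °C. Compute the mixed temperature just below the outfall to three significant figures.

15.3 °C

Flow-weighted mixing: C = (Q_r C_r + Q_w C_w)/(Q_r + Q_w)
= (4.64×14.2 + 0.823×21.7)/(4.64 + 0.823) = 83.75/5.463 = 15.33 °C.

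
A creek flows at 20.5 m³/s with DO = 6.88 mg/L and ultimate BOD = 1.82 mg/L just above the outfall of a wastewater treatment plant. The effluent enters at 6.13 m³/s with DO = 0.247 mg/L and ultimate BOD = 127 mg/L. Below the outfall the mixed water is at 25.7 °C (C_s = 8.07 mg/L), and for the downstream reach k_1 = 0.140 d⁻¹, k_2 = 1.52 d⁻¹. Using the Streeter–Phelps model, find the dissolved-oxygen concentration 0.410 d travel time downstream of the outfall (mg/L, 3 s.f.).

Mixed DO = (20.5×6.88 + 6.13×0.247)/(20.5+6.13) = 142.6/26.63 = 5.353 mg/L.
Mixed L₀ = (20.5×1.82 + 6.13×127)/(26.63) = 815.8/26.63 = 30.64 mg/L.
Initial deficit D₀ = C_s − DO₀ = 8.07 − 5.353 = 2.717 mg/L.
D(0.410) = [0.140×30.64/(1.52−0.140)](e^(−0.140×0.410) − e^(−1.52×0.410)) + 2.717 e^(−1.52×0.410)
= 3.108 × (0.9442 − 0.5362) + 2.717 × 0.5362 = 2.725 mg/L.
DO = 8.07 − 2.725 = 5.345 mg/L.

DO ≈ 5.35 mg/L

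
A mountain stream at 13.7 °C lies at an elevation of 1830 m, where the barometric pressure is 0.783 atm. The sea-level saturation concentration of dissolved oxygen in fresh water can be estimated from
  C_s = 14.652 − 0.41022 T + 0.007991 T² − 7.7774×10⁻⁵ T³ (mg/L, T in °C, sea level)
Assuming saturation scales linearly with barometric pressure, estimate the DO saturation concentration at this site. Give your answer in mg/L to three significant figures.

At sea level: C_s = 14.652 − 0.41022×13.7 + 0.007991×13.7² − 7.7774×10⁻⁵×13.7³ = 10.33 mg/L.
Pressure correction: C_s' = 10.33 × 0.783 = 8.090 mg/L.

C_s ≈ 8.09 mg/L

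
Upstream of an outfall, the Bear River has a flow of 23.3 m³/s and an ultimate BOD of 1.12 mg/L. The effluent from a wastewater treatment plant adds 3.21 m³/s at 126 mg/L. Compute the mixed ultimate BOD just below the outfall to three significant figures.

Flow-weighted mixing: C = (Q_r C_r + Q_w C_w)/(Q_r + Q_w)
= (23.3×1.12 + 3.21×126)/(23.3 + 3.21) = 430.6/26.51 = 16.24 mg/L.

16.2 mg/L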